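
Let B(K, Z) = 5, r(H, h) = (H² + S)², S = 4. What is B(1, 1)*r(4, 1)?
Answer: 2000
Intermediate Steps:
r(H, h) = (4 + H²)² (r(H, h) = (H² + 4)² = (4 + H²)²)
B(1, 1)*r(4, 1) = 5*(4 + 4²)² = 5*(4 + 16)² = 5*20² = 5*400 = 2000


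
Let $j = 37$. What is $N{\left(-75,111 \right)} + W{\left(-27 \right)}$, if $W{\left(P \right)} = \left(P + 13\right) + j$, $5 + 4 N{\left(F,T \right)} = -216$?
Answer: $- \frac{129}{4} \approx -32.25$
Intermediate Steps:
$N{\left(F,T \right)} = - \frac{221}{4}$ ($N{\left(F,T \right)} = - \frac{5}{4} + \frac{1}{4} \left(-216\right) = - \frac{5}{4} - 54 = - \frac{221}{4}$)
$W{\left(P \right)} = 50 + P$ ($W{\left(P \right)} = \left(P + 13\right) + 37 = \left(13 + P\right) + 37 = 50 + P$)
$N{\left(-75,111 \right)} + W{\left(-27 \right)} = - \frac{221}{4} + \left(50 - 27\right) = - \frac{221}{4} + 23 = - \frac{129}{4}$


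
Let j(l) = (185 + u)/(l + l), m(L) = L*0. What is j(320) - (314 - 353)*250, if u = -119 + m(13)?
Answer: 3120033/320 ≈ 9750.1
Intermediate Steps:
m(L) = 0
u = -119 (u = -119 + 0 = -119)
j(l) = 33/l (j(l) = (185 - 119)/(l + l) = 66/((2*l)) = 66*(1/(2*l)) = 33/l)
j(320) - (314 - 353)*250 = 33/320 - (314 - 353)*250 = 33*(1/320) - (-39)*250 = 33/320 - 1*(-9750) = 33/320 + 9750 = 3120033/320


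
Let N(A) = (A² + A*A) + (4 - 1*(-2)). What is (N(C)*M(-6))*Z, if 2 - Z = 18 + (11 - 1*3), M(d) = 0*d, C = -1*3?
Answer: 0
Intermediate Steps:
C = -3
M(d) = 0
N(A) = 6 + 2*A² (N(A) = (A² + A²) + (4 + 2) = 2*A² + 6 = 6 + 2*A²)
Z = -24 (Z = 2 - (18 + (11 - 1*3)) = 2 - (18 + (11 - 3)) = 2 - (18 + 8) = 2 - 1*26 = 2 - 26 = -24)
(N(C)*M(-6))*Z = ((6 + 2*(-3)²)*0)*(-24) = ((6 + 2*9)*0)*(-24) = ((6 + 18)*0)*(-24) = (24*0)*(-24) = 0*(-24) = 0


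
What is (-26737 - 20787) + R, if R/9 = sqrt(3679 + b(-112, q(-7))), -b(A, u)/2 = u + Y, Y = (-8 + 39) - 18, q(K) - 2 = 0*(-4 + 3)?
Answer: -47524 + 9*sqrt(3649) ≈ -46980.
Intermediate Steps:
q(K) = 2 (q(K) = 2 + 0*(-4 + 3) = 2 + 0*(-1) = 2 + 0 = 2)
Y = 13 (Y = 31 - 18 = 13)
b(A, u) = -26 - 2*u (b(A, u) = -2*(u + 13) = -2*(13 + u) = -26 - 2*u)
R = 9*sqrt(3649) (R = 9*sqrt(3679 + (-26 - 2*2)) = 9*sqrt(3679 + (-26 - 4)) = 9*sqrt(3679 - 30) = 9*sqrt(3649) ≈ 543.66)
(-26737 - 20787) + R = (-26737 - 20787) + 9*sqrt(3649) = -47524 + 9*sqrt(3649)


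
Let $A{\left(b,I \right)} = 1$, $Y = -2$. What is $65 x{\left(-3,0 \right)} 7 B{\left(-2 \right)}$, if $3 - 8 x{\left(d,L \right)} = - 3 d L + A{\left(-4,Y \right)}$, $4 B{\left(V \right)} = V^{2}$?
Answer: $\frac{455}{4} \approx 113.75$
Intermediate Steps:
$B{\left(V \right)} = \frac{V^{2}}{4}$
$x{\left(d,L \right)} = \frac{1}{4} + \frac{3 L d}{8}$ ($x{\left(d,L \right)} = \frac{3}{8} - \frac{- 3 d L + 1}{8} = \frac{3}{8} - \frac{- 3 L d + 1}{8} = \frac{3}{8} - \frac{1 - 3 L d}{8} = \frac{3}{8} + \left(- \frac{1}{8} + \frac{3 L d}{8}\right) = \frac{1}{4} + \frac{3 L d}{8}$)
$65 x{\left(-3,0 \right)} 7 B{\left(-2 \right)} = 65 \left(\frac{1}{4} + \frac{3}{8} \cdot 0 \left(-3\right)\right) 7 \frac{\left(-2\right)^{2}}{4} = 65 \left(\frac{1}{4} + 0\right) 7 \cdot \frac{1}{4} \cdot 4 = 65 \cdot \frac{1}{4} \cdot 7 \cdot 1 = 65 \cdot \frac{7}{4} \cdot 1 = 65 \cdot \frac{7}{4} = \frac{455}{4}$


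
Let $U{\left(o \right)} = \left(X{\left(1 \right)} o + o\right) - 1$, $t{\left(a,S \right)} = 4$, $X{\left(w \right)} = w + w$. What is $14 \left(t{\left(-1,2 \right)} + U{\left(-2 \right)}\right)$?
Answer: $-42$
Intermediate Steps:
$X{\left(w \right)} = 2 w$
$U{\left(o \right)} = -1 + 3 o$ ($U{\left(o \right)} = \left(2 \cdot 1 o + o\right) - 1 = \left(2 o + o\right) - 1 = 3 o - 1 = -1 + 3 o$)
$14 \left(t{\left(-1,2 \right)} + U{\left(-2 \right)}\right) = 14 \left(4 + \left(-1 + 3 \left(-2\right)\right)\right) = 14 \left(4 - 7\right) = 14 \left(-3\right) = -42$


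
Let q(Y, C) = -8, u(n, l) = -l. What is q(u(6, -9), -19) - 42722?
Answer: -42730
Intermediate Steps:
q(u(6, -9), -19) - 42722 = -8 - 42722 = -42730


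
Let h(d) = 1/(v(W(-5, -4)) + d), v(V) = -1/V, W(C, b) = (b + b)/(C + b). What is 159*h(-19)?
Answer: -1272/161 ≈ -7.9006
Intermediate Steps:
W(C, b) = 2*b/(C + b) (W(C, b) = (2*b)/(C + b) = 2*b/(C + b))
h(d) = 1/(-9/8 + d) (h(d) = 1/(-1/(2*(-4)/(-5 - 4)) + d) = 1/(-1/(2*(-4)/(-9)) + d) = 1/(-1/(2*(-4)*(-⅑)) + d) = 1/(-1/8/9 + d) = 1/(-1*9/8 + d) = 1/(-9/8 + d))
159*h(-19) = 159*(8/(-9 + 8*(-19))) = 159*(8/(-9 - 152)) = 159*(8/(-161)) = 159*(8*(-1/161)) = 159*(-8/161) = -1272/161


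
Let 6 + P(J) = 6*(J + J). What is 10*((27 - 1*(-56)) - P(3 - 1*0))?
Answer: 530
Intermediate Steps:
P(J) = -6 + 12*J (P(J) = -6 + 6*(J + J) = -6 + 6*(2*J) = -6 + 12*J)
10*((27 - 1*(-56)) - P(3 - 1*0)) = 10*((27 - 1*(-56)) - (-6 + 12*(3 - 1*0))) = 10*((27 + 56) - (-6 + 12*(3 + 0))) = 10*(83 - (-6 + 12*3)) = 10*(83 - (-6 + 36)) = 10*(83 - 1*30) = 10*(83 - 30) = 10*53 = 530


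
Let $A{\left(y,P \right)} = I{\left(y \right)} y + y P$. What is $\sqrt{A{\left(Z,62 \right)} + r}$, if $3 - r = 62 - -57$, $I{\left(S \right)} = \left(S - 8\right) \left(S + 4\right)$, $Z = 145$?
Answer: $\sqrt{2968759} \approx 1723.0$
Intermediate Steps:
$I{\left(S \right)} = \left(-8 + S\right) \left(4 + S\right)$
$r = -116$ ($r = 3 - \left(62 - -57\right) = 3 - \left(62 + 57\right) = 3 - 119 = -116$)
$A{\left(y,P \right)} = P y + y \left(-32 + y^{2} - 4 y\right)$ ($A{\left(y,P \right)} = \left(-32 + y^{2} - 4 y\right) y + y P = y \left(-32 + y^{2} - 4 y\right) + P y = P y + y \left(-32 + y^{2} - 4 y\right)$)
$\sqrt{A{\left(Z,62 \right)} + r} = \sqrt{145 \left(-32 + 62 + 145^{2} - 580\right) - 116} = \sqrt{145 \left(-32 + 62 + 21025 - 580\right) - 116} = \sqrt{145 \cdot 20475 - 116} = \sqrt{2968875 - 116} = \sqrt{2968759}$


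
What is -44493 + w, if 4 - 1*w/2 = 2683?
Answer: -49851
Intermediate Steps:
w = -5358 (w = 8 - 2*2683 = 8 - 5366 = -5358)
-44493 + w = -44493 - 5358 = -49851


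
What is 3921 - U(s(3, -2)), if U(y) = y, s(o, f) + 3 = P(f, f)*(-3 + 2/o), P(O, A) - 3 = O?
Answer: 11779/3 ≈ 3926.3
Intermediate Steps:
P(O, A) = 3 + O
s(o, f) = -3 + (-3 + 2/o)*(3 + f) (s(o, f) = -3 + (3 + f)*(-3 + 2/o) = -3 + (-3 + 2/o)*(3 + f))
3921 - U(s(3, -2)) = 3921 - (6 + 2*(-2) - 3*3*(4 - 2))/3 = 3921 - (6 - 4 - 3*3*2)/3 = 3921 - (6 - 4 - 18)/3 = 3921 - (-16)/3 = 3921 - 1*(-16/3) = 3921 + 16/3 = 11779/3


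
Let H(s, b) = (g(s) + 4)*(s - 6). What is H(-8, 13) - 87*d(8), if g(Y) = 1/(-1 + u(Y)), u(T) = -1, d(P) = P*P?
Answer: -5617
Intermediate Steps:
d(P) = P²
g(Y) = -½ (g(Y) = 1/(-1 - 1) = 1/(-2) = -½)
H(s, b) = -21 + 7*s/2 (H(s, b) = (-½ + 4)*(s - 6) = 7*(-6 + s)/2 = -21 + 7*s/2)
H(-8, 13) - 87*d(8) = (-21 + (7/2)*(-8)) - 87*8² = (-21 - 28) - 87*64 = -49 - 5568 = -5617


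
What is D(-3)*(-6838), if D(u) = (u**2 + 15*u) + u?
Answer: 266682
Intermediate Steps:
D(u) = u**2 + 16*u
D(-3)*(-6838) = -3*(16 - 3)*(-6838) = -3*13*(-6838) = -39*(-6838) = 266682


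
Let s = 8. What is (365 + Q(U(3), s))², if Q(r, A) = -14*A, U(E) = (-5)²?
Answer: 64009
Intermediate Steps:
U(E) = 25
(365 + Q(U(3), s))² = (365 - 14*8)² = (365 - 112)² = 253² = 64009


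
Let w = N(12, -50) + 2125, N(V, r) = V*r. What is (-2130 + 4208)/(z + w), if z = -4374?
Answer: -2078/2849 ≈ -0.72938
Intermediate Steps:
w = 1525 (w = 12*(-50) + 2125 = -600 + 2125 = 1525)
(-2130 + 4208)/(z + w) = (-2130 + 4208)/(-4374 + 1525) = 2078/(-2849) = 2078*(-1/2849) = -2078/2849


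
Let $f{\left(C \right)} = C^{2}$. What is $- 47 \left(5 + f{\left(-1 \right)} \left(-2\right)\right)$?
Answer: $-141$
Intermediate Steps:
$- 47 \left(5 + f{\left(-1 \right)} \left(-2\right)\right) = - 47 \left(5 + \left(-1\right)^{2} \left(-2\right)\right) = - 47 \left(5 + 1 \left(-2\right)\right) = - 47 \left(5 - 2\right) = \left(-47\right) 3 = -141$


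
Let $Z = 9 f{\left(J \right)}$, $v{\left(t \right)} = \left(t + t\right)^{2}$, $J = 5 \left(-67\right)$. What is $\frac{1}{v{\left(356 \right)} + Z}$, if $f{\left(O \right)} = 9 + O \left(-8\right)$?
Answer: $\frac{1}{531145} \approx 1.8827 \cdot 10^{-6}$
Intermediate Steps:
$J = -335$
$v{\left(t \right)} = 4 t^{2}$ ($v{\left(t \right)} = \left(2 t\right)^{2} = 4 t^{2}$)
$f{\left(O \right)} = 9 - 8 O$
$Z = 24201$ ($Z = 9 \left(9 - -2680\right) = 9 \left(9 + 2680\right) = 9 \cdot 2689 = 24201$)
$\frac{1}{v{\left(356 \right)} + Z} = \frac{1}{4 \cdot 356^{2} + 24201} = \frac{1}{4 \cdot 126736 + 24201} = \frac{1}{506944 + 24201} = \frac{1}{531145}$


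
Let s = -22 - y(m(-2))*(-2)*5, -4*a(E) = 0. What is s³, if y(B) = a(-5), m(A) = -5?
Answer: -10648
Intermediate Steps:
a(E) = 0 (a(E) = -¼*0 = 0)
y(B) = 0
s = -22 (s = -22 - 0*(-2)*5 = -22 - 0*5 = -22 - 1*0 = -22 + 0 = -22)
s³ = (-22)³ = -10648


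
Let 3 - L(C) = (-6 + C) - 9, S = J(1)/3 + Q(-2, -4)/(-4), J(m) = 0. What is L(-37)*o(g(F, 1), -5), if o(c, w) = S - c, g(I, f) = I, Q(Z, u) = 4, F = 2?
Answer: -165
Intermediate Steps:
S = -1 (S = 0/3 + 4/(-4) = 0*(1/3) + 4*(-1/4) = 0 - 1 = -1)
o(c, w) = -1 - c
L(C) = 18 - C (L(C) = 3 - ((-6 + C) - 9) = 3 - (-15 + C) = 3 + (15 - C) = 18 - C)
L(-37)*o(g(F, 1), -5) = (18 - 1*(-37))*(-1 - 1*2) = (18 + 37)*(-1 - 2) = 55*(-3) = -165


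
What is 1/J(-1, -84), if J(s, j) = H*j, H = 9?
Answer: -1/756 ≈ -0.0013228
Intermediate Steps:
J(s, j) = 9*j
1/J(-1, -84) = 1/(9*(-84)) = 1/(-756) = -1/756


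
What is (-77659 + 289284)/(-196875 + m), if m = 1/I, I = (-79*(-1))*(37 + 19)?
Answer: -936229000/870974999 ≈ -1.0749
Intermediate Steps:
I = 4424 (I = 79*56 = 4424)
m = 1/4424 ≈ 0.00022604
(-77659 + 289284)/(-196875 + m) = (-77659 + 289284)/(-196875 + 1/4424) = 211625/(-870974999/4424) = 211625*(-4424/870974999) = -936229000/870974999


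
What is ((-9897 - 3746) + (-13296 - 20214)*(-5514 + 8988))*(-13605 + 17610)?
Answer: -466291668915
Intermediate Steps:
((-9897 - 3746) + (-13296 - 20214)*(-5514 + 8988))*(-13605 + 17610) = (-13643 - 33510*3474)*4005 = (-13643 - 116413740)*4005 = -116427383*4005 = -466291668915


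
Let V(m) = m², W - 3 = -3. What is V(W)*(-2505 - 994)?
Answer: 0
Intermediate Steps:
W = 0 (W = 3 - 3 = 0)
V(W)*(-2505 - 994) = 0²*(-2505 - 994) = 0*(-3499) = 0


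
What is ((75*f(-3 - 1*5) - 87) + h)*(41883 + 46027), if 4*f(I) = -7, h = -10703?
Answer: -1920174175/2 ≈ -9.6009e+8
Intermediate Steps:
f(I) = -7/4 (f(I) = (¼)*(-7) = -7/4)
((75*f(-3 - 1*5) - 87) + h)*(41883 + 46027) = ((75*(-7/4) - 87) - 10703)*(41883 + 46027) = ((-525/4 - 87) - 10703)*87910 = (-873/4 - 10703)*87910 = -43685/4*87910 = -1920174175/2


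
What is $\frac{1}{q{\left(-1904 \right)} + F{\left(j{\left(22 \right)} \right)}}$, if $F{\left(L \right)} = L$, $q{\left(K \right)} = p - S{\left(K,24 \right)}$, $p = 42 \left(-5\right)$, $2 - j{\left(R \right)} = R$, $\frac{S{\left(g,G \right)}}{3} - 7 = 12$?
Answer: $- \frac{1}{287} \approx -0.0034843$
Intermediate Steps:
$S{\left(g,G \right)} = 57$ ($S{\left(g,G \right)} = 21 + 3 \cdot 12 = 21 + 36 = 57$)
$j{\left(R \right)} = 2 - R$
$p = -210$
$q{\left(K \right)} = -267$ ($q{\left(K \right)} = -210 - 57 = -267$)
$\frac{1}{q{\left(-1904 \right)} + F{\left(j{\left(22 \right)} \right)}} = \frac{1}{-267 + \left(2 - 22\right)} = \frac{1}{-267 - 20} = \frac{1}{-287} = - \frac{1}{287}$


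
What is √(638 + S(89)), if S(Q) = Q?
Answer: √727 ≈ 26.963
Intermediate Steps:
√(638 + S(89)) = √(638 + 89) = √727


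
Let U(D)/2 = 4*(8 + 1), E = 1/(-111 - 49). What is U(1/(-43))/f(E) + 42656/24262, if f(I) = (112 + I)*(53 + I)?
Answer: 362537091792/204791769259 ≈ 1.7703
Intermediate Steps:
E = -1/160 (E = 1/(-160) = -1/160 ≈ -0.0062500)
U(D) = 72 (U(D) = 2*(4*(8 + 1)) = 2*(4*9) = 2*36 = 72)
f(I) = (53 + I)*(112 + I)
U(1/(-43))/f(E) + 42656/24262 = 72/(5936 + (-1/160)**2 + 165*(-1/160)) + 42656/24262 = 72/(5936 + 1/25600 - 33/32) + 42656*(1/24262) = 72/(151935201/25600) + 21328/12131 = 72*(25600/151935201) + 21328/12131 = 204800/16881689 + 21328/12131 = 362537091792/204791769259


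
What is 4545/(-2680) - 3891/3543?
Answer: -1768721/633016 ≈ -2.7941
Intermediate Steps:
4545/(-2680) - 3891/3543 = 4545*(-1/2680) - 3891*1/3543 = -909/536 - 1297/1181 = -1768721/633016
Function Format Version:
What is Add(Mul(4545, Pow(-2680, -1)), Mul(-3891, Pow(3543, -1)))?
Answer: Rational(-1768721, 633016) ≈ -2.7941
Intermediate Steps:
Add(Mul(4545, Pow(-2680, -1)), Mul(-3891, Pow(3543, -1))) = Add(Mul(4545, Rational(-1, 2680)), Mul(-3891, Rational(1, 3543))) = Add(Rational(-909, 536), Rational(-1297, 1181)) = Rational(-1768721, 633016)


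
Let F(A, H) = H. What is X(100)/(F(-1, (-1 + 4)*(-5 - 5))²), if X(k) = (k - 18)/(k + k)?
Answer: 41/90000 ≈ 0.00045556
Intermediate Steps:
X(k) = (-18 + k)/(2*k) (X(k) = (-18 + k)/((2*k)) = (-18 + k)*(1/(2*k)) = (-18 + k)/(2*k))
X(100)/(F(-1, (-1 + 4)*(-5 - 5))²) = ((½)*(-18 + 100)/100)/(((-1 + 4)*(-5 - 5))²) = ((½)*(1/100)*82)/((3*(-10))²) = 41/(100*((-30)²)) = (41/100)/900 = (41/100)*(1/900) = 41/90000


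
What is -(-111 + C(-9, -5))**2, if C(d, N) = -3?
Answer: -12996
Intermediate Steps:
-(-111 + C(-9, -5))**2 = -(-111 - 3)**2 = -1*(-114)**2 = -1*12996 = -12996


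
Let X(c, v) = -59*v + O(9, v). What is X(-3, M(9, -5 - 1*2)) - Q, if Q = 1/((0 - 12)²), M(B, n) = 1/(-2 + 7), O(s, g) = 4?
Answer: -5621/720 ≈ -7.8069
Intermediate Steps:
M(B, n) = ⅕ (M(B, n) = 1/5 = ⅕)
X(c, v) = 4 - 59*v (X(c, v) = -59*v + 4 = 4 - 59*v)
Q = 1/144 (Q = 1/((-12)²) = 1/144 ≈ 0.0069444)
X(-3, M(9, -5 - 1*2)) - Q = (4 - 59*⅕) - 1*1/144 = (4 - 59/5) - 1/144 = -39/5 - 1/144 = -5621/720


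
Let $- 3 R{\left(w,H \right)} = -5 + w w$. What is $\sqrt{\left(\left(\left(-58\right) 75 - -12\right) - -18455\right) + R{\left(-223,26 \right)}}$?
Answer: $\frac{i \sqrt{22119}}{3} \approx 49.575 i$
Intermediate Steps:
$R{\left(w,H \right)} = \frac{5}{3} - \frac{w^{2}}{3}$ ($R{\left(w,H \right)} = - \frac{-5 + w w}{3} = - \frac{-5 + w^{2}}{3} = \frac{5}{3} - \frac{w^{2}}{3}$)
$\sqrt{\left(\left(\left(-58\right) 75 - -12\right) - -18455\right) + R{\left(-223,26 \right)}} = \sqrt{\left(\left(\left(-58\right) 75 - -12\right) - -18455\right) + \left(\frac{5}{3} - \frac{\left(-223\right)^{2}}{3}\right)} = \sqrt{\left(\left(-4350 + \left(-1 + 13\right)\right) + 18455\right) + \left(\frac{5}{3} - \frac{49729}{3}\right)} = \sqrt{\left(\left(-4350 + 12\right) + 18455\right) + \left(\frac{5}{3} - \frac{49729}{3}\right)} = \sqrt{\left(-4338 + 18455\right) - \frac{49724}{3}} = \sqrt{14117 - \frac{49724}{3}} = \sqrt{- \frac{7373}{3}} = \frac{i \sqrt{22119}}{3}$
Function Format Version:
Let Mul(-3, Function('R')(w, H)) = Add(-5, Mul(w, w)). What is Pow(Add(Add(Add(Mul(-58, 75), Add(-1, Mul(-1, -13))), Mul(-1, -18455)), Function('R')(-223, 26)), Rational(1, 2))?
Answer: Mul(Rational(1, 3), I, Pow(22119, Rational(1, 2))) ≈ Mul(49.575, I)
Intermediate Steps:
Function('R')(w, H) = Add(Rational(5, 3), Mul(Rational(-1, 3), Pow(w, 2))) (Function('R')(w, H) = Mul(Rational(-1, 3), Add(-5, Mul(w, w))) = Mul(Rational(-1, 3), Add(-5, Pow(w, 2))) = Add(Rational(5, 3), Mul(Rational(-1, 3), Pow(w, 2))))
Pow(Add(Add(Add(Mul(-58, 75), Add(-1, Mul(-1, -13))), Mul(-1, -18455)), Function('R')(-223, 26)), Rational(1, 2)) = Pow(Add(Add(Add(Mul(-58, 75), Add(-1, Mul(-1, -13))), Mul(-1, -18455)), Add(Rational(5, 3), Mul(Rational(-1, 3), Pow(-223, 2)))), Rational(1, 2)) = Pow(Add(Add(Add(-4350, Add(-1, 13)), 18455), Add(Rational(5, 3), Mul(Rational(-1, 3), 49729))), Rational(1, 2)) = Pow(Add(Add(Add(-4350, 12), 18455), Add(Rational(5, 3), Rational(-49729, 3))), Rational(1, 2)) = Pow(Add(Add(-4338, 18455), Rational(-49724, 3)), Rational(1, 2)) = Pow(Add(14117, Rational(-49724, 3)), Rational(1, 2)) = Pow(Rational(-7373, 3), Rational(1, 2)) = Mul(Rational(1, 3), I, Pow(22119, Rational(1, 2)))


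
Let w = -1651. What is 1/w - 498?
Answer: -822199/1651 ≈ -498.00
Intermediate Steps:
1/w - 498 = 1/(-1651) - 498 = -1/1651 - 498 = -822199/1651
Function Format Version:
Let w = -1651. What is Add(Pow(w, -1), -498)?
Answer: Rational(-822199, 1651) ≈ -498.00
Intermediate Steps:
Add(Pow(w, -1), -498) = Add(Pow(-1651, -1), -498) = Add(Rational(-1, 1651), -498) = Rational(-822199, 1651)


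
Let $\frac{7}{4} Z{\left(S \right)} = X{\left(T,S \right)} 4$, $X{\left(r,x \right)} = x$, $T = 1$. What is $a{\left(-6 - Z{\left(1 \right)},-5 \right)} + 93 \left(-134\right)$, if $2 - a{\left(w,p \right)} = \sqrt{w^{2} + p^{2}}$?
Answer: $-12460 - \frac{\sqrt{4589}}{7} \approx -12470.0$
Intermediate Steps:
$Z{\left(S \right)} = \frac{16 S}{7}$ ($Z{\left(S \right)} = \frac{4 S 4}{7} = \frac{4 \cdot 4 S}{7} = \frac{16 S}{7}$)
$a{\left(w,p \right)} = 2 - \sqrt{p^{2} + w^{2}}$ ($a{\left(w,p \right)} = 2 - \sqrt{w^{2} + p^{2}} = 2 - \sqrt{p^{2} + w^{2}}$)
$a{\left(-6 - Z{\left(1 \right)},-5 \right)} + 93 \left(-134\right) = \left(2 - \sqrt{\left(-5\right)^{2} + \left(-6 - \frac{16}{7} \cdot 1\right)^{2}}\right) + 93 \left(-134\right) = \left(2 - \sqrt{25 + \left(-6 - \frac{16}{7}\right)^{2}}\right) - 12462 = \left(2 - \sqrt{25 + \left(- \frac{58}{7}\right)^{2}}\right) - 12462 = \left(2 - \sqrt{25 + \frac{3364}{49}}\right) - 12462 = \left(2 - \sqrt{\frac{4589}{49}}\right) - 12462 = \left(2 - \frac{\sqrt{4589}}{7}\right) - 12462 = -12460 - \frac{\sqrt{4589}}{7}$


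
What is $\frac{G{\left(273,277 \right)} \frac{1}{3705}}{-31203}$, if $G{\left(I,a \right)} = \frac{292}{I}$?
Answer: $- \frac{292}{31560742395} \approx -9.252 \cdot 10^{-9}$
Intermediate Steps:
$\frac{G{\left(273,277 \right)} \frac{1}{3705}}{-31203} = \frac{\frac{292}{273} \cdot \frac{1}{3705}}{-31203} = 292 \cdot \frac{1}{273} \cdot \frac{1}{3705} \left(- \frac{1}{31203}\right) = \frac{292}{273} \cdot \frac{1}{3705} \left(- \frac{1}{31203}\right) = \frac{292}{1011465} \left(- \frac{1}{31203}\right) = - \frac{292}{31560742395}$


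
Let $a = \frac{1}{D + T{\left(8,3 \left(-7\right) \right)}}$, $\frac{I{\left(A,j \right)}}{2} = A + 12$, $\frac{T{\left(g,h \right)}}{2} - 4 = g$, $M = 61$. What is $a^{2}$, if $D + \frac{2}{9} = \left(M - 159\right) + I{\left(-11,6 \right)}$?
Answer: $\frac{81}{422500} \approx 0.00019172$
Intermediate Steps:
$T{\left(g,h \right)} = 8 + 2 g$
$I{\left(A,j \right)} = 24 + 2 A$ ($I{\left(A,j \right)} = 2 \left(A + 12\right) = 2 \left(12 + A\right) = 24 + 2 A$)
$D = - \frac{866}{9}$ ($D = - \frac{2}{9} + \left(\left(61 - 159\right) + \left(24 + 2 \left(-11\right)\right)\right) = - \frac{2}{9} + \left(-98 + \left(24 - 22\right)\right) = - \frac{2}{9} + \left(-98 + 2\right) = - \frac{2}{9} - 96 = - \frac{866}{9} \approx -96.222$)
$a = - \frac{9}{650}$ ($a = \frac{1}{- \frac{866}{9} + \left(8 + 2 \cdot 8\right)} = \frac{1}{- \frac{866}{9} + \left(8 + 16\right)} = \frac{1}{- \frac{866}{9} + 24} = \frac{1}{- \frac{650}{9}} = - \frac{9}{650} \approx -0.013846$)
$a^{2} = \left(- \frac{9}{650}\right)^{2} = \frac{81}{422500}$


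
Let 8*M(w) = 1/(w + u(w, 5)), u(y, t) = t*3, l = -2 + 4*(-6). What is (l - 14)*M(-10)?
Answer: -1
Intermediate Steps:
l = -26 (l = -2 - 24 = -26)
u(y, t) = 3*t
M(w) = 1/(8*(15 + w)) (M(w) = 1/(8*(w + 3*5)) = 1/(8*(w + 15)) = 1/(8*(15 + w)))
(l - 14)*M(-10) = (-26 - 14)*(1/(8*(15 - 10))) = -5/5 = -40*1/40 = -1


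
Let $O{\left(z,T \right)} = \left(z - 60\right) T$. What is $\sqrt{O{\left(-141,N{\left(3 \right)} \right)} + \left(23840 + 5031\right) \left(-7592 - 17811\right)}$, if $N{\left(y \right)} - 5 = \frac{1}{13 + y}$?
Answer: $\frac{i \sqrt{11734576489}}{4} \approx 27082.0 i$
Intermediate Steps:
$N{\left(y \right)} = 5 + \frac{1}{13 + y}$
$O{\left(z,T \right)} = T \left(-60 + z\right)$ ($O{\left(z,T \right)} = \left(-60 + z\right) T = T \left(-60 + z\right)$)
$\sqrt{O{\left(-141,N{\left(3 \right)} \right)} + \left(23840 + 5031\right) \left(-7592 - 17811\right)} = \sqrt{\frac{66 + 5 \cdot 3}{13 + 3} \left(-60 - 141\right) + \left(23840 + 5031\right) \left(-7592 - 17811\right)} = \sqrt{\frac{66 + 15}{16} \left(-201\right) + 28871 \left(-25403\right)} = \sqrt{\frac{1}{16} \cdot 81 \left(-201\right) - 733410013} = \sqrt{\frac{81}{16} \left(-201\right) - 733410013} = \sqrt{- \frac{16281}{16} - 733410013} = \sqrt{- \frac{11734576489}{16}} = \frac{i \sqrt{11734576489}}{4}$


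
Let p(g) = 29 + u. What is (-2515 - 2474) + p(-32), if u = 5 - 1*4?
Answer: -4959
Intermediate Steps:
u = 1 (u = 5 - 4 = 1)
p(g) = 30 (p(g) = 29 + 1 = 30)
(-2515 - 2474) + p(-32) = (-2515 - 2474) + 30 = -4989 + 30 = -4959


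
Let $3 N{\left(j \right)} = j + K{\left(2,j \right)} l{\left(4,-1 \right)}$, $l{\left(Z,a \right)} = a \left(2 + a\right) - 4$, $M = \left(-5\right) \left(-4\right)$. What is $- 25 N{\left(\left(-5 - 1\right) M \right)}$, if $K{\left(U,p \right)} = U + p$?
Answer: $- \frac{11750}{3} \approx -3916.7$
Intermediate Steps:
$M = 20$
$l{\left(Z,a \right)} = -4 + a \left(2 + a\right)$
$N{\left(j \right)} = - \frac{10}{3} - \frac{4 j}{3}$ ($N{\left(j \right)} = \frac{j + \left(2 + j\right) \left(-4 + \left(-1\right)^{2} + 2 \left(-1\right)\right)}{3} = \frac{j + \left(2 + j\right) \left(-4 + 1 - 2\right)}{3} = \frac{j + \left(2 + j\right) \left(-5\right)}{3} = \frac{j - \left(10 + 5 j\right)}{3} = \frac{-10 - 4 j}{3} = - \frac{10}{3} - \frac{4 j}{3}$)
$- 25 N{\left(\left(-5 - 1\right) M \right)} = - 25 \left(- \frac{10}{3} - \frac{4 \left(-5 - 1\right) 20}{3}\right) = - 25 \left(- \frac{10}{3} - \frac{4 \left(\left(-6\right) 20\right)}{3}\right) = - 25 \left(- \frac{10}{3} - -160\right) = - 25 \left(- \frac{10}{3} + 160\right) = \left(-25\right) \frac{470}{3} = - \frac{11750}{3}$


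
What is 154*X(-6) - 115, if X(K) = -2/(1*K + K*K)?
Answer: -1879/15 ≈ -125.27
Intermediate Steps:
X(K) = -2/(K + K**2)
154*X(-6) - 115 = 154*(-2/(-6*(1 - 6))) - 115 = 154*(-2*(-1/6)/(-5)) - 115 = 154*(-2*(-1/6)*(-1/5)) - 115 = 154*(-1/15) - 115 = -154/15 - 115 = -1879/15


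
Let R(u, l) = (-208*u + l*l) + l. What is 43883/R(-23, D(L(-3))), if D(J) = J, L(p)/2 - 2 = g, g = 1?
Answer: 43883/4826 ≈ 9.0930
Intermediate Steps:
L(p) = 6 (L(p) = 4 + 2*1 = 4 + 2 = 6)
R(u, l) = l + l² - 208*u (R(u, l) = (-208*u + l²) + l = (l² - 208*u) + l = l + l² - 208*u)
43883/R(-23, D(L(-3))) = 43883/(6 + 6² - 208*(-23)) = 43883/(6 + 36 + 4784) = 43883/4826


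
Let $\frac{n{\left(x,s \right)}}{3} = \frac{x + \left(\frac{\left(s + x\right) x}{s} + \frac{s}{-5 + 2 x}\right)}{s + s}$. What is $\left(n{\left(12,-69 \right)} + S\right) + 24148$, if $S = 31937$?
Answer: $\frac{1127412681}{20102} \approx 56085.0$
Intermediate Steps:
$n{\left(x,s \right)} = \frac{3 \left(x + \frac{s}{-5 + 2 x} + \frac{x \left(s + x\right)}{s}\right)}{2 s}$ ($n{\left(x,s \right)} = 3 \frac{x + \left(\frac{\left(s + x\right) x}{s} + \frac{s}{-5 + 2 x}\right)}{s + s} = 3 \frac{x + \left(\frac{x \left(s + x\right)}{s} + \frac{s}{-5 + 2 x}\right)}{2 s} = 3 \left(x + \left(\frac{x \left(s + x\right)}{s} + \frac{s}{-5 + 2 x}\right)\right) \frac{1}{2 s} = 3 \left(x + \left(\frac{s}{-5 + 2 x} + \frac{x \left(s + x\right)}{s}\right)\right) \frac{1}{2 s} = 3 \left(x + \frac{s}{-5 + 2 x} + \frac{x \left(s + x\right)}{s}\right) \frac{1}{2 s} = 3 \frac{x + \frac{s}{-5 + 2 x} + \frac{x \left(s + x\right)}{s}}{2 s} = \frac{3 \left(x + \frac{s}{-5 + 2 x} + \frac{x \left(s + x\right)}{s}\right)}{2 s}$)
$\left(n{\left(12,-69 \right)} + S\right) + 24148 = \left(\frac{3 \left(\left(-69\right)^{2} - 5 \cdot 12^{2} + 2 \cdot 12^{3} - \left(-690\right) 12 + 4 \left(-69\right) 12^{2}\right)}{2 \cdot 4761 \left(-5 + 2 \cdot 12\right)} + 31937\right) + 24148 = \left(\frac{3}{2} \cdot \frac{1}{4761} \frac{1}{-5 + 24} \left(4761 - 720 + 2 \cdot 1728 + 8280 + 4 \left(-69\right) 144\right) + 31937\right) + 24148 = \left(\frac{3}{2} \cdot \frac{1}{4761} \cdot \frac{1}{19} \left(4761 - 720 + 3456 + 8280 - 39744\right) + 31937\right) + 24148 = \left(\frac{3}{2} \cdot \frac{1}{4761} \cdot \frac{1}{19} \left(-23967\right) + 31937\right) + 24148 = \left(- \frac{7989}{20102} + 31937\right) + 24148 = \frac{641989585}{20102} + 24148 = \frac{1127412681}{20102}$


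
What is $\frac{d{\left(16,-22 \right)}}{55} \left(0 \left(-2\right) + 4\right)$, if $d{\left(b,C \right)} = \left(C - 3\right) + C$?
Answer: $- \frac{188}{55} \approx -3.4182$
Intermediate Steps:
$d{\left(b,C \right)} = -3 + 2 C$ ($d{\left(b,C \right)} = \left(-3 + C\right) + C = -3 + 2 C$)
$\frac{d{\left(16,-22 \right)}}{55} \left(0 \left(-2\right) + 4\right) = \frac{-3 + 2 \left(-22\right)}{55} \left(0 \left(-2\right) + 4\right) = \left(-3 - 44\right) \frac{1}{55} \left(0 + 4\right) = \left(-47\right) \frac{1}{55} \cdot 4 = \left(- \frac{47}{55}\right) 4 = - \frac{188}{55}$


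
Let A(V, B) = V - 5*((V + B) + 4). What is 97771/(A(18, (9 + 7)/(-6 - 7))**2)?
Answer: 16523299/1245456 ≈ 13.267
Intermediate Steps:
A(V, B) = -20 - 5*B - 4*V (A(V, B) = V - 5*((B + V) + 4) = V - 5*(4 + B + V) = V + (-20 - 5*B - 5*V) = -20 - 5*B - 4*V)
97771/(A(18, (9 + 7)/(-6 - 7))**2) = 97771/((-20 - 5*(9 + 7)/(-6 - 7) - 4*18)**2) = 97771/((-20 - 80/(-13) - 72)**2) = 97771/((-20 - 80*(-1)/13 - 72)**2) = 97771/((-20 - 5*(-16/13) - 72)**2) = 97771/((-20 + 80/13 - 72)**2) = 97771/((-1116/13)**2) = 97771/(1245456/169) = 97771*(169/1245456) = 16523299/1245456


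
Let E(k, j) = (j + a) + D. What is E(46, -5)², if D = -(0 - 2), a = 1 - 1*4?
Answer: 36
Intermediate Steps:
a = -3 (a = 1 - 4 = -3)
D = 2 (D = -1*(-2) = 2)
E(k, j) = -1 + j (E(k, j) = (j - 3) + 2 = (-3 + j) + 2 = -1 + j)
E(46, -5)² = (-1 - 5)² = (-6)² = 36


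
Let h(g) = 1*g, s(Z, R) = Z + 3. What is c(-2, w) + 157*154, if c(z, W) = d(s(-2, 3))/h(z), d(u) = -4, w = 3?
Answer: 24180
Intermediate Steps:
s(Z, R) = 3 + Z
h(g) = g
c(z, W) = -4/z
c(-2, w) + 157*154 = -4/(-2) + 157*154 = -4*(-½) + 24178 = 2 + 24178 = 24180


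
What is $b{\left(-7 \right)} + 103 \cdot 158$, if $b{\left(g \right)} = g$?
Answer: $16267$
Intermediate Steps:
$b{\left(-7 \right)} + 103 \cdot 158 = -7 + 103 \cdot 158 = -7 + 16274 = 16267$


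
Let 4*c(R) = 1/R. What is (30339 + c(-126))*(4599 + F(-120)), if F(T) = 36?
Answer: 7874790325/56 ≈ 1.4062e+8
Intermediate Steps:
c(R) = 1/(4*R)
(30339 + c(-126))*(4599 + F(-120)) = (30339 + (¼)/(-126))*(4599 + 36) = (30339 + (¼)*(-1/126))*4635 = (30339 - 1/504)*4635 = (15290855/504)*4635 = 7874790325/56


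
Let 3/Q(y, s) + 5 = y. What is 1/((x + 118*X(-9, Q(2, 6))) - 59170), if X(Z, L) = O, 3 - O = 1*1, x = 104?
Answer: -1/58830 ≈ -1.6998e-5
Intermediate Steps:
Q(y, s) = 3/(-5 + y)
O = 2 (O = 3 - 1 = 2)
X(Z, L) = 2
1/((x + 118*X(-9, Q(2, 6))) - 59170) = 1/((104 + 118*2) - 59170) = 1/((104 + 236) - 59170) = 1/(340 - 59170) = 1/(-58830) = -1/58830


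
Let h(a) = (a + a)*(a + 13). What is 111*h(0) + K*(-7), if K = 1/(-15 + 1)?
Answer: 1/2 ≈ 0.50000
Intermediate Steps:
h(a) = 2*a*(13 + a) (h(a) = (2*a)*(13 + a) = 2*a*(13 + a))
K = -1/14 (K = 1/(-14) = -1/14 ≈ -0.071429)
111*h(0) + K*(-7) = 111*(2*0*(13 + 0)) - 1/14*(-7) = 111*(2*0*13) + 1/2 = 111*0 + 1/2 = 0 + 1/2 = 1/2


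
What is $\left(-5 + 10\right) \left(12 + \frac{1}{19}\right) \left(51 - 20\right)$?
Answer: $\frac{35495}{19} \approx 1868.2$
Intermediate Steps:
$\left(-5 + 10\right) \left(12 + \frac{1}{19}\right) \left(51 - 20\right) = 5 \left(12 + \frac{1}{19}\right) 31 = 5 \cdot \frac{229}{19} \cdot 31 = \frac{1145}{19} \cdot 31 = \frac{35495}{19}$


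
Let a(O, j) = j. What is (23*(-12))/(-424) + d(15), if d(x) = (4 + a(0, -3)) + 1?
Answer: 281/106 ≈ 2.6509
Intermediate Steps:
d(x) = 2 (d(x) = (4 - 3) + 1 = 1 + 1 = 2)
(23*(-12))/(-424) + d(15) = (23*(-12))/(-424) + 2 = -1/424*(-276) + 2 = 69/106 + 2 = 281/106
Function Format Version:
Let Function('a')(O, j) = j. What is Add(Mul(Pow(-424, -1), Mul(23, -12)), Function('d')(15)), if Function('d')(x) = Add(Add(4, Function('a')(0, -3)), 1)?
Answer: Rational(281, 106) ≈ 2.6509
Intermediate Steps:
Function('d')(x) = 2 (Function('d')(x) = Add(Add(4, -3), 1) = Add(1, 1) = 2)
Add(Mul(Pow(-424, -1), Mul(23, -12)), Function('d')(15)) = Add(Mul(Pow(-424, -1), Mul(23, -12)), 2) = Add(Mul(Rational(-1, 424), -276), 2) = Add(Rational(69, 106), 2) = Rational(281, 106)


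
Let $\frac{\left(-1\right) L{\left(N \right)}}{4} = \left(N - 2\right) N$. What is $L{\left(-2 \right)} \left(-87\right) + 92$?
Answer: $2876$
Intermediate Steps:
$L{\left(N \right)} = - 4 N \left(-2 + N\right)$ ($L{\left(N \right)} = - 4 \left(N - 2\right) N = - 4 \left(-2 + N\right) N = - 4 N \left(-2 + N\right)$)
$L{\left(-2 \right)} \left(-87\right) + 92 = 4 \left(-2\right) \left(2 - -2\right) \left(-87\right) + 92 = 4 \left(-2\right) \left(2 + 2\right) \left(-87\right) + 92 = 4 \left(-2\right) 4 \left(-87\right) + 92 = \left(-32\right) \left(-87\right) + 92 = 2784 + 92 = 2876$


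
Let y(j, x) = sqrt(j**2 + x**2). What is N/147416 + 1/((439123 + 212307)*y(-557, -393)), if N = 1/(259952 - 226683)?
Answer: 1/4904382904 + sqrt(464698)/302718218140 ≈ 2.4558e-9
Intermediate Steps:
N = 1/33269 ≈ 3.0058e-5
N/147416 + 1/((439123 + 212307)*y(-557, -393)) = (1/33269)/147416 + 1/((439123 + 212307)*(sqrt((-557)**2 + (-393)**2))) = (1/33269)*(1/147416) + 1/(651430*(sqrt(310249 + 154449))) = 1/4904382904 + 1/(651430*(sqrt(464698))) = 1/4904382904 + (sqrt(464698)/464698)/651430 = 1/4904382904 + sqrt(464698)/302718218140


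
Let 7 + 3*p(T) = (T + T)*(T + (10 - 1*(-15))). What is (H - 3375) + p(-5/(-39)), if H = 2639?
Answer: -3359215/4563 ≈ -736.19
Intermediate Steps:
p(T) = -7/3 + 2*T*(25 + T)/3 (p(T) = -7/3 + ((T + T)*(T + (10 - 1*(-15))))/3 = -7/3 + ((2*T)*(T + (10 + 15)))/3 = -7/3 + ((2*T)*(T + 25))/3 = -7/3 + ((2*T)*(25 + T))/3 = -7/3 + (2*T*(25 + T))/3 = -7/3 + 2*T*(25 + T)/3)
(H - 3375) + p(-5/(-39)) = (2639 - 3375) + (-7/3 + 2*(-5/(-39))**2/3 + 50*(-5/(-39))/3) = -736 + (-7/3 + 2*(-5*(-1/39))**2/3 + 50*(-5*(-1/39))/3) = -736 + (-7/3 + 2*(5/39)**2/3 + (50/3)*(5/39)) = -736 + (-7/3 + (2/3)*(25/1521) + 250/117) = -736 + (-7/3 + 50/4563 + 250/117) = -736 - 847/4563 = -3359215/4563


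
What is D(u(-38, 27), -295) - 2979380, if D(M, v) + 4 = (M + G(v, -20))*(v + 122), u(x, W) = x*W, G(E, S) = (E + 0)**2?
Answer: -17857211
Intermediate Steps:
G(E, S) = E**2
u(x, W) = W*x
D(M, v) = -4 + (122 + v)*(M + v**2) (D(M, v) = -4 + (M + v**2)*(v + 122) = -4 + (M + v**2)*(122 + v) = -4 + (122 + v)*(M + v**2))
D(u(-38, 27), -295) - 2979380 = (-4 + (-295)**3 + 122*(27*(-38)) + 122*(-295)**2 + (27*(-38))*(-295)) - 2979380 = (-4 - 25672375 + 122*(-1026) + 122*87025 - 1026*(-295)) - 2979380 = (-4 - 25672375 - 125172 + 10617050 + 302670) - 2979380 = -14877831 - 2979380 = -17857211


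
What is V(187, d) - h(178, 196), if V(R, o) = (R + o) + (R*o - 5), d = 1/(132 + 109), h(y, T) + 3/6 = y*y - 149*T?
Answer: -1107019/482 ≈ -2296.7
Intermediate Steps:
h(y, T) = -1/2 + y**2 - 149*T (h(y, T) = -1/2 + (y*y - 149*T) = -1/2 + (y**2 - 149*T) = -1/2 + y**2 - 149*T)
d = 1/241 ≈ 0.0041494
V(R, o) = -5 + R + o + R*o (V(R, o) = (R + o) + (-5 + R*o) = -5 + R + o + R*o)
V(187, d) - h(178, 196) = (-5 + 187 + 1/241 + 187*(1/241)) - (-1/2 + 178**2 - 149*196) = (-5 + 187 + 1/241 + 187/241) - (-1/2 + 31684 - 29204) = 44050/241 - 1*4959/2 = 44050/241 - 4959/2 = -1107019/482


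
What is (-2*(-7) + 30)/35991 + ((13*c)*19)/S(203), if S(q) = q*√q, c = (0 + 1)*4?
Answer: 44/35991 + 988*√203/41209 ≈ 0.34282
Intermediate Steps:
c = 4 (c = 1*4 = 4)
S(q) = q^(3/2)
(-2*(-7) + 30)/35991 + ((13*c)*19)/S(203) = (-2*(-7) + 30)/35991 + ((13*4)*19)/(203^(3/2)) = (14 + 30)*(1/35991) + (52*19)/((203*√203)) = 44*(1/35991) + 988*(√203/41209) = 44/35991 + 988*√203/41209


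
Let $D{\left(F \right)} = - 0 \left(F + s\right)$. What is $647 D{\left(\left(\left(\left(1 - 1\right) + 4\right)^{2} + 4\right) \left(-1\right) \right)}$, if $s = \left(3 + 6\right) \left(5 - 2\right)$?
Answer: $0$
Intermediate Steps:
$s = 27$ ($s = 9 \cdot 3 = 27$)
$D{\left(F \right)} = 0$ ($D{\left(F \right)} = - 0 \left(F + 27\right) = - 0 \left(27 + F\right) = \left(-1\right) 0 = 0$)
$647 D{\left(\left(\left(\left(1 - 1\right) + 4\right)^{2} + 4\right) \left(-1\right) \right)} = 647 \cdot 0 = 0$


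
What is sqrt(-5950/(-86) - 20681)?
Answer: 2*I*sqrt(9527811)/43 ≈ 143.57*I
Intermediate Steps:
sqrt(-5950/(-86) - 20681) = sqrt(-5950*(-1)/86 - 20681) = sqrt(-238*(-25/86) - 20681) = sqrt(2975/43 - 20681) = sqrt(-886308/43) = 2*I*sqrt(9527811)/43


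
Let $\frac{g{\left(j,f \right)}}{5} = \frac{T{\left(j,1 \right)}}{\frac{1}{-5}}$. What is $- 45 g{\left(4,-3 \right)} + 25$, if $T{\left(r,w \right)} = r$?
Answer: $4525$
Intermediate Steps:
$g{\left(j,f \right)} = - 25 j$ ($g{\left(j,f \right)} = 5 \frac{j}{\frac{1}{-5}} = 5 \frac{j}{- \frac{1}{5}} = 5 j \left(-5\right) = 5 \left(- 5 j\right) = - 25 j$)
$- 45 g{\left(4,-3 \right)} + 25 = - 45 \left(\left(-25\right) 4\right) + 25 = \left(-45\right) \left(-100\right) + 25 = 4500 + 25 = 4525$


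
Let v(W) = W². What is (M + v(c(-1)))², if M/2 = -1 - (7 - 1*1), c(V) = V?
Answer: 169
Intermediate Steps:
M = -14 (M = 2*(-1 - (7 - 1*1)) = 2*(-1 - (7 - 1)) = 2*(-1 - 1*6) = 2*(-1 - 6) = 2*(-7) = -14)
(M + v(c(-1)))² = (-14 + (-1)²)² = (-14 + 1)² = (-13)² = 169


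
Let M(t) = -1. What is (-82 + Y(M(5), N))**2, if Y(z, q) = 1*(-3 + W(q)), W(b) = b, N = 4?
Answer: 6561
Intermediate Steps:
Y(z, q) = -3 + q (Y(z, q) = 1*(-3 + q) = -3 + q)
(-82 + Y(M(5), N))**2 = (-82 + (-3 + 4))**2 = (-82 + 1)**2 = (-81)**2 = 6561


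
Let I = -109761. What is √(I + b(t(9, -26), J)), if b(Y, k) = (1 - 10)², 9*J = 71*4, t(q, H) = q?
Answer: 4*I*√6855 ≈ 331.18*I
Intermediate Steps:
J = 284/9 (J = (71*4)/9 = (⅑)*284 = 284/9 ≈ 31.556)
b(Y, k) = 81 (b(Y, k) = (-9)² = 81)
√(I + b(t(9, -26), J)) = √(-109761 + 81) = √(-109680) = 4*I*√6855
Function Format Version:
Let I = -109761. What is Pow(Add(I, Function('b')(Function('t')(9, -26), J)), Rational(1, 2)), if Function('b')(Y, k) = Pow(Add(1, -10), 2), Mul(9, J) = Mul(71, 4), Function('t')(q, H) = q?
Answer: Mul(4, I, Pow(6855, Rational(1, 2))) ≈ Mul(331.18, I)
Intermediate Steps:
J = Rational(284, 9) (J = Mul(Rational(1, 9), Mul(71, 4)) = Mul(Rational(1, 9), 284) = Rational(284, 9) ≈ 31.556)
Function('b')(Y, k) = 81 (Function('b')(Y, k) = Pow(-9, 2) = 81)
Pow(Add(I, Function('b')(Function('t')(9, -26), J)), Rational(1, 2)) = Pow(Add(-109761, 81), Rational(1, 2)) = Pow(-109680, Rational(1, 2)) = Mul(4, I, Pow(6855, Rational(1, 2)))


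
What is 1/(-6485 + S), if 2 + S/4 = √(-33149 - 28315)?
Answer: -6493/43142473 - 8*I*√15366/43142473 ≈ -0.0001505 - 2.2986e-5*I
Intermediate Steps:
S = -8 + 8*I*√15366 (S = -8 + 4*√(-33149 - 28315) = -8 + 4*√(-61464) = -8 + 4*(2*I*√15366) = -8 + 8*I*√15366 ≈ -8.0 + 991.68*I)
1/(-6485 + S) = 1/(-6485 + (-8 + 8*I*√15366)) = 1/(-6493 + 8*I*√15366)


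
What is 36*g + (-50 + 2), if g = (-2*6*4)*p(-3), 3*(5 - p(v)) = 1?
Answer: -8112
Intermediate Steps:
p(v) = 14/3 (p(v) = 5 - ⅓*1 = 5 - ⅓ = 14/3)
g = -224 (g = (-2*6*4)*(14/3) = -12*4*(14/3) = -48*14/3 = -224)
36*g + (-50 + 2) = 36*(-224) + (-50 + 2) = -8064 - 48 = -8112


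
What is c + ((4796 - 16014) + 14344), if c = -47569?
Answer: -44443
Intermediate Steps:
c + ((4796 - 16014) + 14344) = -47569 + ((4796 - 16014) + 14344) = -47569 + (-11218 + 14344) = -47569 + 3126 = -44443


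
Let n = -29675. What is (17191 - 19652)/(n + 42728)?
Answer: -2461/13053 ≈ -0.18854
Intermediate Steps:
(17191 - 19652)/(n + 42728) = (17191 - 19652)/(-29675 + 42728) = -2461/13053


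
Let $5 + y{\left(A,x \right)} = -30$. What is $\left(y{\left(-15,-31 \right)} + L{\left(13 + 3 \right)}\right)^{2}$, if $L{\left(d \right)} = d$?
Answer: $361$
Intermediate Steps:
$y{\left(A,x \right)} = -35$ ($y{\left(A,x \right)} = -5 - 30 = -35$)
$\left(y{\left(-15,-31 \right)} + L{\left(13 + 3 \right)}\right)^{2} = \left(-35 + \left(13 + 3\right)\right)^{2} = \left(-35 + 16\right)^{2} = \left(-19\right)^{2} = 361$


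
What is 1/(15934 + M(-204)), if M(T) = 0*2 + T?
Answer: 1/15730 ≈ 6.3573e-5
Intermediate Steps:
M(T) = T (M(T) = 0 + T = T)
1/(15934 + M(-204)) = 1/(15934 - 204) = 1/15730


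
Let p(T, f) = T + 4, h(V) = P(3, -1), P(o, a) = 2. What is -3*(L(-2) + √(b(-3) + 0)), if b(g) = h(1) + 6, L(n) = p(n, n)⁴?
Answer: -48 - 6*√2 ≈ -56.485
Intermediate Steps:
h(V) = 2
p(T, f) = 4 + T
L(n) = (4 + n)⁴
b(g) = 8 (b(g) = 2 + 6 = 8)
-3*(L(-2) + √(b(-3) + 0)) = -3*((4 - 2)⁴ + √(8 + 0)) = -3*(2⁴ + √8) = -3*(16 + 2*√2) = -48 - 6*√2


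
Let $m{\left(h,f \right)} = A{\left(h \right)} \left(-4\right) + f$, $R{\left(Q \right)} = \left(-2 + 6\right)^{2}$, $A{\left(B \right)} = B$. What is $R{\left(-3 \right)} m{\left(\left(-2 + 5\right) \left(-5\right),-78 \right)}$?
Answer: $-288$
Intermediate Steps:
$R{\left(Q \right)} = 16$ ($R{\left(Q \right)} = 4^{2} = 16$)
$m{\left(h,f \right)} = f - 4 h$ ($m{\left(h,f \right)} = h \left(-4\right) + f = - 4 h + f = f - 4 h$)
$R{\left(-3 \right)} m{\left(\left(-2 + 5\right) \left(-5\right),-78 \right)} = 16 \left(-78 - 4 \left(-2 + 5\right) \left(-5\right)\right) = 16 \left(-78 - 4 \cdot 3 \left(-5\right)\right) = 16 \left(-78 - -60\right) = 16 \left(-78 + 60\right) = 16 \left(-18\right) = -288$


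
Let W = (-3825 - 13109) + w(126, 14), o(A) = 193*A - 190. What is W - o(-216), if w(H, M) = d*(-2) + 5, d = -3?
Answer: 24955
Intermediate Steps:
w(H, M) = 11 (w(H, M) = -3*(-2) + 5 = 6 + 5 = 11)
o(A) = -190 + 193*A
W = -16923 (W = (-3825 - 13109) + 11 = -16934 + 11 = -16923)
W - o(-216) = -16923 - (-190 + 193*(-216)) = -16923 - (-190 - 41688) = -16923 - 1*(-41878) = -16923 + 41878 = 24955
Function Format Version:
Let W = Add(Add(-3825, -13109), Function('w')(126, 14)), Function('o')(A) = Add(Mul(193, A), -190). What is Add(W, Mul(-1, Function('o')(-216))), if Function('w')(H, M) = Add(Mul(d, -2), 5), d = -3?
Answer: 24955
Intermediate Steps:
Function('w')(H, M) = 11 (Function('w')(H, M) = Add(Mul(-3, -2), 5) = Add(6, 5) = 11)
Function('o')(A) = Add(-190, Mul(193, A))
W = -16923 (W = Add(Add(-3825, -13109), 11) = Add(-16934, 11) = -16923)
Add(W, Mul(-1, Function('o')(-216))) = Add(-16923, Mul(-1, Add(-190, Mul(193, -216)))) = Add(-16923, Mul(-1, Add(-190, -41688))) = Add(-16923, Mul(-1, -41878)) = Add(-16923, 41878) = 24955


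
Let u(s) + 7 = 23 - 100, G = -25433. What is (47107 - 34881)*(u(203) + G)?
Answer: -311970842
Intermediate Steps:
u(s) = -84 (u(s) = -7 + (23 - 100) = -7 - 77 = -84)
(47107 - 34881)*(u(203) + G) = (47107 - 34881)*(-84 - 25433) = 12226*(-25517) = -311970842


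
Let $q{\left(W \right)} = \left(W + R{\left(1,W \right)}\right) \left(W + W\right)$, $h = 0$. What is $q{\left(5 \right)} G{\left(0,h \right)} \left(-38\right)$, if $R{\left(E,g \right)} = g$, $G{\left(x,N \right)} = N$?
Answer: $0$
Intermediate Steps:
$q{\left(W \right)} = 4 W^{2}$ ($q{\left(W \right)} = \left(W + W\right) \left(W + W\right) = 2 W 2 W = 4 W^{2}$)
$q{\left(5 \right)} G{\left(0,h \right)} \left(-38\right) = 4 \cdot 5^{2} \cdot 0 \left(-38\right) = 4 \cdot 25 \cdot 0 \left(-38\right) = 100 \cdot 0 \left(-38\right) = 0 \left(-38\right) = 0$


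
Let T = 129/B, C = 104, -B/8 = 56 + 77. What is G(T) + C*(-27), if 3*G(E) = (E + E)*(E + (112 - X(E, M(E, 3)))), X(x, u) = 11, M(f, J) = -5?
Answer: -1594078189/566048 ≈ -2816.2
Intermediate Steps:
B = -1064 (B = -8*(56 + 77) = -8*133 = -1064)
T = -129/1064 (T = 129/(-1064) = 129*(-1/1064) = -129/1064 ≈ -0.12124)
G(E) = 2*E*(101 + E)/3 (G(E) = ((E + E)*(E + (112 - 1*11)))/3 = ((2*E)*(E + (112 - 11)))/3 = ((2*E)*(E + 101))/3 = ((2*E)*(101 + E))/3 = (2*E*(101 + E))/3 = 2*E*(101 + E)/3)
G(T) + C*(-27) = (⅔)*(-129/1064)*(101 - 129/1064) + 104*(-27) = (⅔)*(-129/1064)*(107335/1064) - 2808 = -4615405/566048 - 2808 = -1594078189/566048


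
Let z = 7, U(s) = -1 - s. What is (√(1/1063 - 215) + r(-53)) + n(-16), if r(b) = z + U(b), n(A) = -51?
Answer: 8 + 8*I*√3795973/1063 ≈ 8.0 + 14.663*I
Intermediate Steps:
r(b) = 6 - b (r(b) = 7 + (-1 - b) = 6 - b)
(√(1/1063 - 215) + r(-53)) + n(-16) = (√(1/1063 - 215) + (6 - 1*(-53))) - 51 = (√(1/1063 - 215) + (6 + 53)) - 51 = (√(-228544/1063) + 59) - 51 = (8*I*√3795973/1063 + 59) - 51 = (59 + 8*I*√3795973/1063) - 51 = 8 + 8*I*√3795973/1063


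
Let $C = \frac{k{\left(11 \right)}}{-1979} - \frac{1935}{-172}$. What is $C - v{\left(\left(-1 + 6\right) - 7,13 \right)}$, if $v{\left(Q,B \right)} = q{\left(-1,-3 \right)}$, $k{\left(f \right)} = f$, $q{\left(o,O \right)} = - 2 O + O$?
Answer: $\frac{65263}{7916} \approx 8.2444$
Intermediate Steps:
$q{\left(o,O \right)} = - O$
$v{\left(Q,B \right)} = 3$ ($v{\left(Q,B \right)} = \left(-1\right) \left(-3\right) = 3$)
$C = \frac{89011}{7916}$ ($C = \frac{11}{-1979} - \frac{1935}{-172} = 11 \left(- \frac{1}{1979}\right) - - \frac{45}{4} = - \frac{11}{1979} + \frac{45}{4} = \frac{89011}{7916} \approx 11.244$)
$C - v{\left(\left(-1 + 6\right) - 7,13 \right)} = \frac{89011}{7916} - 3 = \frac{65263}{7916}$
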